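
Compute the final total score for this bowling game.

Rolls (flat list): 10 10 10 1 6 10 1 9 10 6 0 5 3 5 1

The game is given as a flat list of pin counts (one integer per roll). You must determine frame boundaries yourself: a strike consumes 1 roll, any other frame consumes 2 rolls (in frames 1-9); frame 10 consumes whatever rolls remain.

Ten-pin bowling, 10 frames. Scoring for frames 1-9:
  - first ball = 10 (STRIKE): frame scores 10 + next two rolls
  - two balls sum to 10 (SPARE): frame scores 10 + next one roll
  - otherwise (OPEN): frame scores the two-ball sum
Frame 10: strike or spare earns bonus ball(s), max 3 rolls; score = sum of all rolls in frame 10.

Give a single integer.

Frame 1: STRIKE. 10 + next two rolls (10+10) = 30. Cumulative: 30
Frame 2: STRIKE. 10 + next two rolls (10+1) = 21. Cumulative: 51
Frame 3: STRIKE. 10 + next two rolls (1+6) = 17. Cumulative: 68
Frame 4: OPEN (1+6=7). Cumulative: 75
Frame 5: STRIKE. 10 + next two rolls (1+9) = 20. Cumulative: 95
Frame 6: SPARE (1+9=10). 10 + next roll (10) = 20. Cumulative: 115
Frame 7: STRIKE. 10 + next two rolls (6+0) = 16. Cumulative: 131
Frame 8: OPEN (6+0=6). Cumulative: 137
Frame 9: OPEN (5+3=8). Cumulative: 145
Frame 10: OPEN. Sum of all frame-10 rolls (5+1) = 6. Cumulative: 151

Answer: 151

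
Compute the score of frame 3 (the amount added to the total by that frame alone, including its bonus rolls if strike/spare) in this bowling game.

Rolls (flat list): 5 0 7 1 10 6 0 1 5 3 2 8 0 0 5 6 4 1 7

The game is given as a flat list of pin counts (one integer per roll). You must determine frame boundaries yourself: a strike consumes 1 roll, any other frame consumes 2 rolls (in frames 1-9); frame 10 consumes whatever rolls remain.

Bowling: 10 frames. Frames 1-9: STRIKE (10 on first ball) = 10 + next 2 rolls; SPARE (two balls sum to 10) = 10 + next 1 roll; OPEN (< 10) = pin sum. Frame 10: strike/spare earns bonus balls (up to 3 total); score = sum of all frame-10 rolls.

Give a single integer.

Answer: 16

Derivation:
Frame 1: OPEN (5+0=5). Cumulative: 5
Frame 2: OPEN (7+1=8). Cumulative: 13
Frame 3: STRIKE. 10 + next two rolls (6+0) = 16. Cumulative: 29
Frame 4: OPEN (6+0=6). Cumulative: 35
Frame 5: OPEN (1+5=6). Cumulative: 41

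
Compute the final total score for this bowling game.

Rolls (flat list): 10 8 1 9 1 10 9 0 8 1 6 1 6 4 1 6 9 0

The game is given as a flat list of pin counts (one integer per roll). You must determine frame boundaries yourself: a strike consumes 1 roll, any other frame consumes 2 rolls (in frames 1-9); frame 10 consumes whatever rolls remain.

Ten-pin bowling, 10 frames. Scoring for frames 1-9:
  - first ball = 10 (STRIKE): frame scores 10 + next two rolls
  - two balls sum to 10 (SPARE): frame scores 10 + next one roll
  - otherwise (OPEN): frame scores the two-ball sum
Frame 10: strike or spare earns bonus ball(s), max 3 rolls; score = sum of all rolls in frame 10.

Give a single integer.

Frame 1: STRIKE. 10 + next two rolls (8+1) = 19. Cumulative: 19
Frame 2: OPEN (8+1=9). Cumulative: 28
Frame 3: SPARE (9+1=10). 10 + next roll (10) = 20. Cumulative: 48
Frame 4: STRIKE. 10 + next two rolls (9+0) = 19. Cumulative: 67
Frame 5: OPEN (9+0=9). Cumulative: 76
Frame 6: OPEN (8+1=9). Cumulative: 85
Frame 7: OPEN (6+1=7). Cumulative: 92
Frame 8: SPARE (6+4=10). 10 + next roll (1) = 11. Cumulative: 103
Frame 9: OPEN (1+6=7). Cumulative: 110
Frame 10: OPEN. Sum of all frame-10 rolls (9+0) = 9. Cumulative: 119

Answer: 119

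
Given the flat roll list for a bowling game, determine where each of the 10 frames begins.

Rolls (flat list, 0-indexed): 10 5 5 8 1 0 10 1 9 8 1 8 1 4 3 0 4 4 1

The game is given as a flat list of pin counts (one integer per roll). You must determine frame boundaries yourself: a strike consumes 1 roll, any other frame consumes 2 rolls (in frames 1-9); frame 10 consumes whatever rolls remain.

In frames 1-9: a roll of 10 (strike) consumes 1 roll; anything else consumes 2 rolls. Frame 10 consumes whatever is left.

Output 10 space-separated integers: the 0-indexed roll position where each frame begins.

Answer: 0 1 3 5 7 9 11 13 15 17

Derivation:
Frame 1 starts at roll index 0: roll=10 (strike), consumes 1 roll
Frame 2 starts at roll index 1: rolls=5,5 (sum=10), consumes 2 rolls
Frame 3 starts at roll index 3: rolls=8,1 (sum=9), consumes 2 rolls
Frame 4 starts at roll index 5: rolls=0,10 (sum=10), consumes 2 rolls
Frame 5 starts at roll index 7: rolls=1,9 (sum=10), consumes 2 rolls
Frame 6 starts at roll index 9: rolls=8,1 (sum=9), consumes 2 rolls
Frame 7 starts at roll index 11: rolls=8,1 (sum=9), consumes 2 rolls
Frame 8 starts at roll index 13: rolls=4,3 (sum=7), consumes 2 rolls
Frame 9 starts at roll index 15: rolls=0,4 (sum=4), consumes 2 rolls
Frame 10 starts at roll index 17: 2 remaining rolls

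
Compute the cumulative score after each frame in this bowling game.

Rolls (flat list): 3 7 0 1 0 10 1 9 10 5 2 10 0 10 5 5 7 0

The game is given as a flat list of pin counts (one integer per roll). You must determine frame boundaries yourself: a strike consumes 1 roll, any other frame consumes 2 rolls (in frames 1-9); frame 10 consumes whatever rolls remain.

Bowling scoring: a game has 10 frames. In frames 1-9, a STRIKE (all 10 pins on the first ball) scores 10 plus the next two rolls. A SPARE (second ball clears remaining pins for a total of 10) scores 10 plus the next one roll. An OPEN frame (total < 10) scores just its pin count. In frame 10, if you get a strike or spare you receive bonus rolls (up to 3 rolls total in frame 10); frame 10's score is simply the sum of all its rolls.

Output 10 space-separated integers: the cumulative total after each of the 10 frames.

Answer: 10 11 22 42 59 66 86 101 118 125

Derivation:
Frame 1: SPARE (3+7=10). 10 + next roll (0) = 10. Cumulative: 10
Frame 2: OPEN (0+1=1). Cumulative: 11
Frame 3: SPARE (0+10=10). 10 + next roll (1) = 11. Cumulative: 22
Frame 4: SPARE (1+9=10). 10 + next roll (10) = 20. Cumulative: 42
Frame 5: STRIKE. 10 + next two rolls (5+2) = 17. Cumulative: 59
Frame 6: OPEN (5+2=7). Cumulative: 66
Frame 7: STRIKE. 10 + next two rolls (0+10) = 20. Cumulative: 86
Frame 8: SPARE (0+10=10). 10 + next roll (5) = 15. Cumulative: 101
Frame 9: SPARE (5+5=10). 10 + next roll (7) = 17. Cumulative: 118
Frame 10: OPEN. Sum of all frame-10 rolls (7+0) = 7. Cumulative: 125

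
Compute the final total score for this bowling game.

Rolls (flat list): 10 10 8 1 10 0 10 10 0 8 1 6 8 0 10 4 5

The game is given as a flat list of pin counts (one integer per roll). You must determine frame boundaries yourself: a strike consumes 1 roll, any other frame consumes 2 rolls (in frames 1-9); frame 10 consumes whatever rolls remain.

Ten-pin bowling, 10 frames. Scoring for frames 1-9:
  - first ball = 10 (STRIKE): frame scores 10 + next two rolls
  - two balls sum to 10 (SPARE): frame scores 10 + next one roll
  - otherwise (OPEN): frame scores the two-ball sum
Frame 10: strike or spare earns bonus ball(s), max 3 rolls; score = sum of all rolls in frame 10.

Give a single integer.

Answer: 156

Derivation:
Frame 1: STRIKE. 10 + next two rolls (10+8) = 28. Cumulative: 28
Frame 2: STRIKE. 10 + next two rolls (8+1) = 19. Cumulative: 47
Frame 3: OPEN (8+1=9). Cumulative: 56
Frame 4: STRIKE. 10 + next two rolls (0+10) = 20. Cumulative: 76
Frame 5: SPARE (0+10=10). 10 + next roll (10) = 20. Cumulative: 96
Frame 6: STRIKE. 10 + next two rolls (0+8) = 18. Cumulative: 114
Frame 7: OPEN (0+8=8). Cumulative: 122
Frame 8: OPEN (1+6=7). Cumulative: 129
Frame 9: OPEN (8+0=8). Cumulative: 137
Frame 10: STRIKE. Sum of all frame-10 rolls (10+4+5) = 19. Cumulative: 156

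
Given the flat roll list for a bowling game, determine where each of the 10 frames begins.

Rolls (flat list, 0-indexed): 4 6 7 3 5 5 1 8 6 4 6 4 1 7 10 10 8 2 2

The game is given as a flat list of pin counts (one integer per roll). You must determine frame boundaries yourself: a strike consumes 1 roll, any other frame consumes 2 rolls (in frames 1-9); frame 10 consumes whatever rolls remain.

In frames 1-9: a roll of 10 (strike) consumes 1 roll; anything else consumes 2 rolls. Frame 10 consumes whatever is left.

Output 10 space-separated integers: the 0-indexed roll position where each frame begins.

Answer: 0 2 4 6 8 10 12 14 15 16

Derivation:
Frame 1 starts at roll index 0: rolls=4,6 (sum=10), consumes 2 rolls
Frame 2 starts at roll index 2: rolls=7,3 (sum=10), consumes 2 rolls
Frame 3 starts at roll index 4: rolls=5,5 (sum=10), consumes 2 rolls
Frame 4 starts at roll index 6: rolls=1,8 (sum=9), consumes 2 rolls
Frame 5 starts at roll index 8: rolls=6,4 (sum=10), consumes 2 rolls
Frame 6 starts at roll index 10: rolls=6,4 (sum=10), consumes 2 rolls
Frame 7 starts at roll index 12: rolls=1,7 (sum=8), consumes 2 rolls
Frame 8 starts at roll index 14: roll=10 (strike), consumes 1 roll
Frame 9 starts at roll index 15: roll=10 (strike), consumes 1 roll
Frame 10 starts at roll index 16: 3 remaining rolls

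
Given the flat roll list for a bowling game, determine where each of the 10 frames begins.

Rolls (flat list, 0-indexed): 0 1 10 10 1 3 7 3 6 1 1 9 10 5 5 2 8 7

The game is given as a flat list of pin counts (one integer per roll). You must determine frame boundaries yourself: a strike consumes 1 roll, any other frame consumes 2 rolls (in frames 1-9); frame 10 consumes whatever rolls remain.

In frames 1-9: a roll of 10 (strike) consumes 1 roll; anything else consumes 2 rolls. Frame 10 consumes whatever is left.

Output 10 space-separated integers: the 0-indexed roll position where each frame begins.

Answer: 0 2 3 4 6 8 10 12 13 15

Derivation:
Frame 1 starts at roll index 0: rolls=0,1 (sum=1), consumes 2 rolls
Frame 2 starts at roll index 2: roll=10 (strike), consumes 1 roll
Frame 3 starts at roll index 3: roll=10 (strike), consumes 1 roll
Frame 4 starts at roll index 4: rolls=1,3 (sum=4), consumes 2 rolls
Frame 5 starts at roll index 6: rolls=7,3 (sum=10), consumes 2 rolls
Frame 6 starts at roll index 8: rolls=6,1 (sum=7), consumes 2 rolls
Frame 7 starts at roll index 10: rolls=1,9 (sum=10), consumes 2 rolls
Frame 8 starts at roll index 12: roll=10 (strike), consumes 1 roll
Frame 9 starts at roll index 13: rolls=5,5 (sum=10), consumes 2 rolls
Frame 10 starts at roll index 15: 3 remaining rolls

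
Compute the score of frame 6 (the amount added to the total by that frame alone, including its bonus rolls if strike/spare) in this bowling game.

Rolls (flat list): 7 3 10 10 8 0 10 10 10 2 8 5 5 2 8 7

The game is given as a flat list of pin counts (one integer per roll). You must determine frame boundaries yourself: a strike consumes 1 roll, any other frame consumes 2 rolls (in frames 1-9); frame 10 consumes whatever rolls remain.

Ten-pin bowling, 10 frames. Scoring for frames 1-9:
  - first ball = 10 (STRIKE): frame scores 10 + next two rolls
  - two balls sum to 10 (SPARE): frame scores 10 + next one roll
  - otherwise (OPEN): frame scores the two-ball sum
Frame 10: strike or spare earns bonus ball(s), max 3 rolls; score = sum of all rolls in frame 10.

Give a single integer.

Frame 1: SPARE (7+3=10). 10 + next roll (10) = 20. Cumulative: 20
Frame 2: STRIKE. 10 + next two rolls (10+8) = 28. Cumulative: 48
Frame 3: STRIKE. 10 + next two rolls (8+0) = 18. Cumulative: 66
Frame 4: OPEN (8+0=8). Cumulative: 74
Frame 5: STRIKE. 10 + next two rolls (10+10) = 30. Cumulative: 104
Frame 6: STRIKE. 10 + next two rolls (10+2) = 22. Cumulative: 126
Frame 7: STRIKE. 10 + next two rolls (2+8) = 20. Cumulative: 146
Frame 8: SPARE (2+8=10). 10 + next roll (5) = 15. Cumulative: 161

Answer: 22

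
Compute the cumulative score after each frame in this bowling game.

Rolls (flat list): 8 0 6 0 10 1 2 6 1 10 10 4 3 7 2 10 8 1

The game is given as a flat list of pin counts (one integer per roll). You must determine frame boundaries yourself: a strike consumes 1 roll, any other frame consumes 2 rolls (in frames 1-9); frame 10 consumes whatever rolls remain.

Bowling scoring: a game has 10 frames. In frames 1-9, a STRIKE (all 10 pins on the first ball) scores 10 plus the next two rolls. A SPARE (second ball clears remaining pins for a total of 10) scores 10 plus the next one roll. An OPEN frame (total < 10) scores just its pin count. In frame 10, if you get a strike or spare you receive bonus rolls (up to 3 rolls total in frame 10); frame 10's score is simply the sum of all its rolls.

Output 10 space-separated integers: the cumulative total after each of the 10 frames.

Answer: 8 14 27 30 37 61 78 85 94 113

Derivation:
Frame 1: OPEN (8+0=8). Cumulative: 8
Frame 2: OPEN (6+0=6). Cumulative: 14
Frame 3: STRIKE. 10 + next two rolls (1+2) = 13. Cumulative: 27
Frame 4: OPEN (1+2=3). Cumulative: 30
Frame 5: OPEN (6+1=7). Cumulative: 37
Frame 6: STRIKE. 10 + next two rolls (10+4) = 24. Cumulative: 61
Frame 7: STRIKE. 10 + next two rolls (4+3) = 17. Cumulative: 78
Frame 8: OPEN (4+3=7). Cumulative: 85
Frame 9: OPEN (7+2=9). Cumulative: 94
Frame 10: STRIKE. Sum of all frame-10 rolls (10+8+1) = 19. Cumulative: 113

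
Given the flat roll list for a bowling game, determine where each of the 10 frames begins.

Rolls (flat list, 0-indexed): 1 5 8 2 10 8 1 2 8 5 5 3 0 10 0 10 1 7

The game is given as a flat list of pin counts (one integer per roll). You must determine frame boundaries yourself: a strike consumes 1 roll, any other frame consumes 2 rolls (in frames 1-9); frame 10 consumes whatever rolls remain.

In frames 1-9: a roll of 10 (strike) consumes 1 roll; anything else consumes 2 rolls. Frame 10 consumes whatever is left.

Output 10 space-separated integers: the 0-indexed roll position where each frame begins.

Frame 1 starts at roll index 0: rolls=1,5 (sum=6), consumes 2 rolls
Frame 2 starts at roll index 2: rolls=8,2 (sum=10), consumes 2 rolls
Frame 3 starts at roll index 4: roll=10 (strike), consumes 1 roll
Frame 4 starts at roll index 5: rolls=8,1 (sum=9), consumes 2 rolls
Frame 5 starts at roll index 7: rolls=2,8 (sum=10), consumes 2 rolls
Frame 6 starts at roll index 9: rolls=5,5 (sum=10), consumes 2 rolls
Frame 7 starts at roll index 11: rolls=3,0 (sum=3), consumes 2 rolls
Frame 8 starts at roll index 13: roll=10 (strike), consumes 1 roll
Frame 9 starts at roll index 14: rolls=0,10 (sum=10), consumes 2 rolls
Frame 10 starts at roll index 16: 2 remaining rolls

Answer: 0 2 4 5 7 9 11 13 14 16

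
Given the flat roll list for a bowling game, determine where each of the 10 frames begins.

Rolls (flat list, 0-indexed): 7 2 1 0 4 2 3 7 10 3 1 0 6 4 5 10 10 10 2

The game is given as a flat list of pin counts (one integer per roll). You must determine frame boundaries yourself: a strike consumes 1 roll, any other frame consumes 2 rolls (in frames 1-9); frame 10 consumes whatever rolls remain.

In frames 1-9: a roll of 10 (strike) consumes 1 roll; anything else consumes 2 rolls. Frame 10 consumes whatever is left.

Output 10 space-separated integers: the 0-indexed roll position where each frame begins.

Answer: 0 2 4 6 8 9 11 13 15 16

Derivation:
Frame 1 starts at roll index 0: rolls=7,2 (sum=9), consumes 2 rolls
Frame 2 starts at roll index 2: rolls=1,0 (sum=1), consumes 2 rolls
Frame 3 starts at roll index 4: rolls=4,2 (sum=6), consumes 2 rolls
Frame 4 starts at roll index 6: rolls=3,7 (sum=10), consumes 2 rolls
Frame 5 starts at roll index 8: roll=10 (strike), consumes 1 roll
Frame 6 starts at roll index 9: rolls=3,1 (sum=4), consumes 2 rolls
Frame 7 starts at roll index 11: rolls=0,6 (sum=6), consumes 2 rolls
Frame 8 starts at roll index 13: rolls=4,5 (sum=9), consumes 2 rolls
Frame 9 starts at roll index 15: roll=10 (strike), consumes 1 roll
Frame 10 starts at roll index 16: 3 remaining rolls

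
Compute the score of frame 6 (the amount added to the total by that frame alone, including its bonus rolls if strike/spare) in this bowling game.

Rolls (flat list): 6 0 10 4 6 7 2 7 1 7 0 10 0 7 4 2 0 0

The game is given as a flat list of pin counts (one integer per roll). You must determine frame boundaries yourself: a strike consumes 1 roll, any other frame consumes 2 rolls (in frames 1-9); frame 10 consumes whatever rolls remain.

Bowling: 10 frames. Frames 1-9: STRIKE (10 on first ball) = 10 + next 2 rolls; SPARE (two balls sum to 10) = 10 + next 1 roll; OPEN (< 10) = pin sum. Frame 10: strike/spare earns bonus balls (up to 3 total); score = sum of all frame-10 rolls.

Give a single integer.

Answer: 7

Derivation:
Frame 1: OPEN (6+0=6). Cumulative: 6
Frame 2: STRIKE. 10 + next two rolls (4+6) = 20. Cumulative: 26
Frame 3: SPARE (4+6=10). 10 + next roll (7) = 17. Cumulative: 43
Frame 4: OPEN (7+2=9). Cumulative: 52
Frame 5: OPEN (7+1=8). Cumulative: 60
Frame 6: OPEN (7+0=7). Cumulative: 67
Frame 7: STRIKE. 10 + next two rolls (0+7) = 17. Cumulative: 84
Frame 8: OPEN (0+7=7). Cumulative: 91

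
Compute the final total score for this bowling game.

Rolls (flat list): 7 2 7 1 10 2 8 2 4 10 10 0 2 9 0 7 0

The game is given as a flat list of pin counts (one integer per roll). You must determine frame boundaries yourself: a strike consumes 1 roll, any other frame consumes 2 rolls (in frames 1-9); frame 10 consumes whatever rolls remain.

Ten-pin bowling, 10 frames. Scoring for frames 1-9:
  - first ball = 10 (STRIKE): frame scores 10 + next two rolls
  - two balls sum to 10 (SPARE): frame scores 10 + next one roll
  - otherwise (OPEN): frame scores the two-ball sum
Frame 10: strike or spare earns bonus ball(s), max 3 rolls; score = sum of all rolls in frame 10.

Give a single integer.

Answer: 105

Derivation:
Frame 1: OPEN (7+2=9). Cumulative: 9
Frame 2: OPEN (7+1=8). Cumulative: 17
Frame 3: STRIKE. 10 + next two rolls (2+8) = 20. Cumulative: 37
Frame 4: SPARE (2+8=10). 10 + next roll (2) = 12. Cumulative: 49
Frame 5: OPEN (2+4=6). Cumulative: 55
Frame 6: STRIKE. 10 + next two rolls (10+0) = 20. Cumulative: 75
Frame 7: STRIKE. 10 + next two rolls (0+2) = 12. Cumulative: 87
Frame 8: OPEN (0+2=2). Cumulative: 89
Frame 9: OPEN (9+0=9). Cumulative: 98
Frame 10: OPEN. Sum of all frame-10 rolls (7+0) = 7. Cumulative: 105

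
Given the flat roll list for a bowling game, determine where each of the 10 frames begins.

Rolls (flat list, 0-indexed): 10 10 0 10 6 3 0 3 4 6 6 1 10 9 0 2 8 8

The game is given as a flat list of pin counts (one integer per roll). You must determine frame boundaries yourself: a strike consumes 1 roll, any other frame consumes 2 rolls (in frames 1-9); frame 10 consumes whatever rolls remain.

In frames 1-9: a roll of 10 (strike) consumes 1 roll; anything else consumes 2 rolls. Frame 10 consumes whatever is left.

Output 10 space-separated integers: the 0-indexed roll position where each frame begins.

Answer: 0 1 2 4 6 8 10 12 13 15

Derivation:
Frame 1 starts at roll index 0: roll=10 (strike), consumes 1 roll
Frame 2 starts at roll index 1: roll=10 (strike), consumes 1 roll
Frame 3 starts at roll index 2: rolls=0,10 (sum=10), consumes 2 rolls
Frame 4 starts at roll index 4: rolls=6,3 (sum=9), consumes 2 rolls
Frame 5 starts at roll index 6: rolls=0,3 (sum=3), consumes 2 rolls
Frame 6 starts at roll index 8: rolls=4,6 (sum=10), consumes 2 rolls
Frame 7 starts at roll index 10: rolls=6,1 (sum=7), consumes 2 rolls
Frame 8 starts at roll index 12: roll=10 (strike), consumes 1 roll
Frame 9 starts at roll index 13: rolls=9,0 (sum=9), consumes 2 rolls
Frame 10 starts at roll index 15: 3 remaining rolls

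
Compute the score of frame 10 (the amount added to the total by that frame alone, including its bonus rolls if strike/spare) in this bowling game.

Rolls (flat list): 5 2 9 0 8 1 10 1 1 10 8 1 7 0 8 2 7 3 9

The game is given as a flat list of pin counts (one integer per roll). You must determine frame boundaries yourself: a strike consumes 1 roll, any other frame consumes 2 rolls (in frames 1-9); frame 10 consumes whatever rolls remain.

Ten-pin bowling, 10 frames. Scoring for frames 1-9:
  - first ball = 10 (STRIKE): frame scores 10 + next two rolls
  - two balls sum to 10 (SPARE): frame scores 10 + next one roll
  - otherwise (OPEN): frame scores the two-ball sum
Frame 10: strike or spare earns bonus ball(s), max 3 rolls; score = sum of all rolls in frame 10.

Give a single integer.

Frame 1: OPEN (5+2=7). Cumulative: 7
Frame 2: OPEN (9+0=9). Cumulative: 16
Frame 3: OPEN (8+1=9). Cumulative: 25
Frame 4: STRIKE. 10 + next two rolls (1+1) = 12. Cumulative: 37
Frame 5: OPEN (1+1=2). Cumulative: 39
Frame 6: STRIKE. 10 + next two rolls (8+1) = 19. Cumulative: 58
Frame 7: OPEN (8+1=9). Cumulative: 67
Frame 8: OPEN (7+0=7). Cumulative: 74
Frame 9: SPARE (8+2=10). 10 + next roll (7) = 17. Cumulative: 91
Frame 10: SPARE. Sum of all frame-10 rolls (7+3+9) = 19. Cumulative: 110

Answer: 19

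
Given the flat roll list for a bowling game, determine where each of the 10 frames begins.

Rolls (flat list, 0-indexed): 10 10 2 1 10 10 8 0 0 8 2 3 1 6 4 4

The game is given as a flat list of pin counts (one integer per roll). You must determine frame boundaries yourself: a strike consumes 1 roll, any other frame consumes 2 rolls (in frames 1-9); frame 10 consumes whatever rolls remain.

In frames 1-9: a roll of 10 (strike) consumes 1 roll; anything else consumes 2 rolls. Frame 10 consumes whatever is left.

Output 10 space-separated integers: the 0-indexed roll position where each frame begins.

Frame 1 starts at roll index 0: roll=10 (strike), consumes 1 roll
Frame 2 starts at roll index 1: roll=10 (strike), consumes 1 roll
Frame 3 starts at roll index 2: rolls=2,1 (sum=3), consumes 2 rolls
Frame 4 starts at roll index 4: roll=10 (strike), consumes 1 roll
Frame 5 starts at roll index 5: roll=10 (strike), consumes 1 roll
Frame 6 starts at roll index 6: rolls=8,0 (sum=8), consumes 2 rolls
Frame 7 starts at roll index 8: rolls=0,8 (sum=8), consumes 2 rolls
Frame 8 starts at roll index 10: rolls=2,3 (sum=5), consumes 2 rolls
Frame 9 starts at roll index 12: rolls=1,6 (sum=7), consumes 2 rolls
Frame 10 starts at roll index 14: 2 remaining rolls

Answer: 0 1 2 4 5 6 8 10 12 14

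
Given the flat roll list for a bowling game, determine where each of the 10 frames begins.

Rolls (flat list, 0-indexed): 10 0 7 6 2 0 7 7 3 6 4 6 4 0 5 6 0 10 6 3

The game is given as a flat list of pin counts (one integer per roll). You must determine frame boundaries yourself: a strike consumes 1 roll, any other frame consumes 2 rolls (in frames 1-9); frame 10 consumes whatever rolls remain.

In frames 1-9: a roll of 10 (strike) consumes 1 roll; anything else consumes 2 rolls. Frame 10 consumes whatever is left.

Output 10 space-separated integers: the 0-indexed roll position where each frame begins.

Frame 1 starts at roll index 0: roll=10 (strike), consumes 1 roll
Frame 2 starts at roll index 1: rolls=0,7 (sum=7), consumes 2 rolls
Frame 3 starts at roll index 3: rolls=6,2 (sum=8), consumes 2 rolls
Frame 4 starts at roll index 5: rolls=0,7 (sum=7), consumes 2 rolls
Frame 5 starts at roll index 7: rolls=7,3 (sum=10), consumes 2 rolls
Frame 6 starts at roll index 9: rolls=6,4 (sum=10), consumes 2 rolls
Frame 7 starts at roll index 11: rolls=6,4 (sum=10), consumes 2 rolls
Frame 8 starts at roll index 13: rolls=0,5 (sum=5), consumes 2 rolls
Frame 9 starts at roll index 15: rolls=6,0 (sum=6), consumes 2 rolls
Frame 10 starts at roll index 17: 3 remaining rolls

Answer: 0 1 3 5 7 9 11 13 15 17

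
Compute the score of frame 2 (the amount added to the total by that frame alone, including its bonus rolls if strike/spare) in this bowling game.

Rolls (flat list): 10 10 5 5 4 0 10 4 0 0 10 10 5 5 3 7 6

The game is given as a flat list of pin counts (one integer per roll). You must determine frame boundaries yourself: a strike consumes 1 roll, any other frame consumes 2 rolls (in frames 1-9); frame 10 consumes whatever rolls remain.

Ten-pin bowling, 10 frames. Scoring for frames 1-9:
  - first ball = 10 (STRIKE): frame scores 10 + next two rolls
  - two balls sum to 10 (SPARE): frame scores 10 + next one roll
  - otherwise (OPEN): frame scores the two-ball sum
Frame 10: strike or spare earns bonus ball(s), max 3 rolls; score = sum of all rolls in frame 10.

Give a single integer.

Answer: 20

Derivation:
Frame 1: STRIKE. 10 + next two rolls (10+5) = 25. Cumulative: 25
Frame 2: STRIKE. 10 + next two rolls (5+5) = 20. Cumulative: 45
Frame 3: SPARE (5+5=10). 10 + next roll (4) = 14. Cumulative: 59
Frame 4: OPEN (4+0=4). Cumulative: 63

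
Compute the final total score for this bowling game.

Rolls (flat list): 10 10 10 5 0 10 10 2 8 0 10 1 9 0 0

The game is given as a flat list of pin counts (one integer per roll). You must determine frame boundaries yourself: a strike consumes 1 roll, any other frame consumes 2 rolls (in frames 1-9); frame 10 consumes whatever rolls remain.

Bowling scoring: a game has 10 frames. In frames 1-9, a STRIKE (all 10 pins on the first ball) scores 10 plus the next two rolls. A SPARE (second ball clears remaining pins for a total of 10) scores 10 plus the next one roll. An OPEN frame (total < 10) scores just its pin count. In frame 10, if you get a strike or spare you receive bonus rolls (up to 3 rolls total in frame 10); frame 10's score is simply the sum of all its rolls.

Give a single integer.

Answer: 148

Derivation:
Frame 1: STRIKE. 10 + next two rolls (10+10) = 30. Cumulative: 30
Frame 2: STRIKE. 10 + next two rolls (10+5) = 25. Cumulative: 55
Frame 3: STRIKE. 10 + next two rolls (5+0) = 15. Cumulative: 70
Frame 4: OPEN (5+0=5). Cumulative: 75
Frame 5: STRIKE. 10 + next two rolls (10+2) = 22. Cumulative: 97
Frame 6: STRIKE. 10 + next two rolls (2+8) = 20. Cumulative: 117
Frame 7: SPARE (2+8=10). 10 + next roll (0) = 10. Cumulative: 127
Frame 8: SPARE (0+10=10). 10 + next roll (1) = 11. Cumulative: 138
Frame 9: SPARE (1+9=10). 10 + next roll (0) = 10. Cumulative: 148
Frame 10: OPEN. Sum of all frame-10 rolls (0+0) = 0. Cumulative: 148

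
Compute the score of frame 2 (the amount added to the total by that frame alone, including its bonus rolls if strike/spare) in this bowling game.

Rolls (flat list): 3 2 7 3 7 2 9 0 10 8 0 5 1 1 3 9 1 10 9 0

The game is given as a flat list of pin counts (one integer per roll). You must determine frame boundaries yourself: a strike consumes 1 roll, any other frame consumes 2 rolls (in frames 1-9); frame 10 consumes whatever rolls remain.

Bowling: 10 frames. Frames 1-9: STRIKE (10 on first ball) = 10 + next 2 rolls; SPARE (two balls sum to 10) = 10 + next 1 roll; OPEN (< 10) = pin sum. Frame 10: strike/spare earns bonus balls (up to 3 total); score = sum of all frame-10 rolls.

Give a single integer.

Answer: 17

Derivation:
Frame 1: OPEN (3+2=5). Cumulative: 5
Frame 2: SPARE (7+3=10). 10 + next roll (7) = 17. Cumulative: 22
Frame 3: OPEN (7+2=9). Cumulative: 31
Frame 4: OPEN (9+0=9). Cumulative: 40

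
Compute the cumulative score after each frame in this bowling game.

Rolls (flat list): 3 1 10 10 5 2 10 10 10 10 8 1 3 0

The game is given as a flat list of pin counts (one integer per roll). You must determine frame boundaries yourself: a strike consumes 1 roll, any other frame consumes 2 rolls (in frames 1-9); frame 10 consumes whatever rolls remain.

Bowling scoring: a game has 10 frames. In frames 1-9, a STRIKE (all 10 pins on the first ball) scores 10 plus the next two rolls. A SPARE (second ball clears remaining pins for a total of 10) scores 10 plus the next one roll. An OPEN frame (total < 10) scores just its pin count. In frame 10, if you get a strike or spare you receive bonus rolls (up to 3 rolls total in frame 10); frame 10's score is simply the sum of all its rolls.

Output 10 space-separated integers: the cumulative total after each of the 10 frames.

Answer: 4 29 46 53 83 113 141 160 169 172

Derivation:
Frame 1: OPEN (3+1=4). Cumulative: 4
Frame 2: STRIKE. 10 + next two rolls (10+5) = 25. Cumulative: 29
Frame 3: STRIKE. 10 + next two rolls (5+2) = 17. Cumulative: 46
Frame 4: OPEN (5+2=7). Cumulative: 53
Frame 5: STRIKE. 10 + next two rolls (10+10) = 30. Cumulative: 83
Frame 6: STRIKE. 10 + next two rolls (10+10) = 30. Cumulative: 113
Frame 7: STRIKE. 10 + next two rolls (10+8) = 28. Cumulative: 141
Frame 8: STRIKE. 10 + next two rolls (8+1) = 19. Cumulative: 160
Frame 9: OPEN (8+1=9). Cumulative: 169
Frame 10: OPEN. Sum of all frame-10 rolls (3+0) = 3. Cumulative: 172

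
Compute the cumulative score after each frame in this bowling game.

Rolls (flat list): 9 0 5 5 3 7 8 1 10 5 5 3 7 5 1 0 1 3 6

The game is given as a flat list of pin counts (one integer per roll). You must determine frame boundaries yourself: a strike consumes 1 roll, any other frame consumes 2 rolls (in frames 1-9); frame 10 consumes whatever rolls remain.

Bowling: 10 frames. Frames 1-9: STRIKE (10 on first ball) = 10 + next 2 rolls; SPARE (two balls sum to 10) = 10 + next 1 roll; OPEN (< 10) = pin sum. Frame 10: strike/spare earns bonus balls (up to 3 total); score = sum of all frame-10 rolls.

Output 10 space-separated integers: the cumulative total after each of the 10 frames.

Frame 1: OPEN (9+0=9). Cumulative: 9
Frame 2: SPARE (5+5=10). 10 + next roll (3) = 13. Cumulative: 22
Frame 3: SPARE (3+7=10). 10 + next roll (8) = 18. Cumulative: 40
Frame 4: OPEN (8+1=9). Cumulative: 49
Frame 5: STRIKE. 10 + next two rolls (5+5) = 20. Cumulative: 69
Frame 6: SPARE (5+5=10). 10 + next roll (3) = 13. Cumulative: 82
Frame 7: SPARE (3+7=10). 10 + next roll (5) = 15. Cumulative: 97
Frame 8: OPEN (5+1=6). Cumulative: 103
Frame 9: OPEN (0+1=1). Cumulative: 104
Frame 10: OPEN. Sum of all frame-10 rolls (3+6) = 9. Cumulative: 113

Answer: 9 22 40 49 69 82 97 103 104 113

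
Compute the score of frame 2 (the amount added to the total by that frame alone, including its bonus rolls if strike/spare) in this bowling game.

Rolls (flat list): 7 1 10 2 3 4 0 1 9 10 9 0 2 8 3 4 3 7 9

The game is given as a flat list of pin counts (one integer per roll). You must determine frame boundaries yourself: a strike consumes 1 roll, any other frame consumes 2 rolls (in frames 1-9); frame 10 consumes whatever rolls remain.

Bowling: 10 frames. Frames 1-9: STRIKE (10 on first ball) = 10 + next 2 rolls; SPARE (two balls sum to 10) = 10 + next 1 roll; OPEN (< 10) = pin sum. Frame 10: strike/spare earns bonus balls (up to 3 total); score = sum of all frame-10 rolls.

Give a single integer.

Answer: 15

Derivation:
Frame 1: OPEN (7+1=8). Cumulative: 8
Frame 2: STRIKE. 10 + next two rolls (2+3) = 15. Cumulative: 23
Frame 3: OPEN (2+3=5). Cumulative: 28
Frame 4: OPEN (4+0=4). Cumulative: 32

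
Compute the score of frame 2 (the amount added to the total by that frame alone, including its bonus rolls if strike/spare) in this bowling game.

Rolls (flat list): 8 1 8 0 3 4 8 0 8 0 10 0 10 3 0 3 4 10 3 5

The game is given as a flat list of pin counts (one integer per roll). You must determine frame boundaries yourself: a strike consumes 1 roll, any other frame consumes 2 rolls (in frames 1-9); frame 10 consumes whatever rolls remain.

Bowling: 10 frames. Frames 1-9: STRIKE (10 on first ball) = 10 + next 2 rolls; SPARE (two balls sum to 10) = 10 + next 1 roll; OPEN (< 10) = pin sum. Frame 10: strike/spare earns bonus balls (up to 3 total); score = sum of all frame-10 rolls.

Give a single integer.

Frame 1: OPEN (8+1=9). Cumulative: 9
Frame 2: OPEN (8+0=8). Cumulative: 17
Frame 3: OPEN (3+4=7). Cumulative: 24
Frame 4: OPEN (8+0=8). Cumulative: 32

Answer: 8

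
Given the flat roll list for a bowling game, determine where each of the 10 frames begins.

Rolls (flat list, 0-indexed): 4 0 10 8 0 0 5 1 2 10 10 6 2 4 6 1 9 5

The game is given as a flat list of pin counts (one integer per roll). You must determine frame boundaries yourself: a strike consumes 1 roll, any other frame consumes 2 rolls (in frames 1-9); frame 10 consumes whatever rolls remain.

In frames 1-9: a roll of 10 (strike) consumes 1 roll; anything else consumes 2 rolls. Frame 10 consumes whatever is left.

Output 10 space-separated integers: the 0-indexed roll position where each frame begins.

Frame 1 starts at roll index 0: rolls=4,0 (sum=4), consumes 2 rolls
Frame 2 starts at roll index 2: roll=10 (strike), consumes 1 roll
Frame 3 starts at roll index 3: rolls=8,0 (sum=8), consumes 2 rolls
Frame 4 starts at roll index 5: rolls=0,5 (sum=5), consumes 2 rolls
Frame 5 starts at roll index 7: rolls=1,2 (sum=3), consumes 2 rolls
Frame 6 starts at roll index 9: roll=10 (strike), consumes 1 roll
Frame 7 starts at roll index 10: roll=10 (strike), consumes 1 roll
Frame 8 starts at roll index 11: rolls=6,2 (sum=8), consumes 2 rolls
Frame 9 starts at roll index 13: rolls=4,6 (sum=10), consumes 2 rolls
Frame 10 starts at roll index 15: 3 remaining rolls

Answer: 0 2 3 5 7 9 10 11 13 15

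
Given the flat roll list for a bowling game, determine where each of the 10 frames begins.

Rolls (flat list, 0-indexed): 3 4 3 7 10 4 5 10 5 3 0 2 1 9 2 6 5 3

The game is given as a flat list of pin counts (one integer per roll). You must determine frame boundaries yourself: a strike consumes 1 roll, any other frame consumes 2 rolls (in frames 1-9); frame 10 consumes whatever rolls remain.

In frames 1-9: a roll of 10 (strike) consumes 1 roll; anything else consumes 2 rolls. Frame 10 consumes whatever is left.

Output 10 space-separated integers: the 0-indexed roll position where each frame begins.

Frame 1 starts at roll index 0: rolls=3,4 (sum=7), consumes 2 rolls
Frame 2 starts at roll index 2: rolls=3,7 (sum=10), consumes 2 rolls
Frame 3 starts at roll index 4: roll=10 (strike), consumes 1 roll
Frame 4 starts at roll index 5: rolls=4,5 (sum=9), consumes 2 rolls
Frame 5 starts at roll index 7: roll=10 (strike), consumes 1 roll
Frame 6 starts at roll index 8: rolls=5,3 (sum=8), consumes 2 rolls
Frame 7 starts at roll index 10: rolls=0,2 (sum=2), consumes 2 rolls
Frame 8 starts at roll index 12: rolls=1,9 (sum=10), consumes 2 rolls
Frame 9 starts at roll index 14: rolls=2,6 (sum=8), consumes 2 rolls
Frame 10 starts at roll index 16: 2 remaining rolls

Answer: 0 2 4 5 7 8 10 12 14 16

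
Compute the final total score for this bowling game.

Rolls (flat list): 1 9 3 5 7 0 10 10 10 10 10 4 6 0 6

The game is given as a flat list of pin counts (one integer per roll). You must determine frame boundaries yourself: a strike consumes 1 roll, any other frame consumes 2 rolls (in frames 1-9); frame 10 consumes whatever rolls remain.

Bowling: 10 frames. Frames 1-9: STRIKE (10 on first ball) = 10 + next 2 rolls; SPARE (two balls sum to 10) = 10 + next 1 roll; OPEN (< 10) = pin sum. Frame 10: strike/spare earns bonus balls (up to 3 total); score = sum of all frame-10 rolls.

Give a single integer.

Frame 1: SPARE (1+9=10). 10 + next roll (3) = 13. Cumulative: 13
Frame 2: OPEN (3+5=8). Cumulative: 21
Frame 3: OPEN (7+0=7). Cumulative: 28
Frame 4: STRIKE. 10 + next two rolls (10+10) = 30. Cumulative: 58
Frame 5: STRIKE. 10 + next two rolls (10+10) = 30. Cumulative: 88
Frame 6: STRIKE. 10 + next two rolls (10+10) = 30. Cumulative: 118
Frame 7: STRIKE. 10 + next two rolls (10+4) = 24. Cumulative: 142
Frame 8: STRIKE. 10 + next two rolls (4+6) = 20. Cumulative: 162
Frame 9: SPARE (4+6=10). 10 + next roll (0) = 10. Cumulative: 172
Frame 10: OPEN. Sum of all frame-10 rolls (0+6) = 6. Cumulative: 178

Answer: 178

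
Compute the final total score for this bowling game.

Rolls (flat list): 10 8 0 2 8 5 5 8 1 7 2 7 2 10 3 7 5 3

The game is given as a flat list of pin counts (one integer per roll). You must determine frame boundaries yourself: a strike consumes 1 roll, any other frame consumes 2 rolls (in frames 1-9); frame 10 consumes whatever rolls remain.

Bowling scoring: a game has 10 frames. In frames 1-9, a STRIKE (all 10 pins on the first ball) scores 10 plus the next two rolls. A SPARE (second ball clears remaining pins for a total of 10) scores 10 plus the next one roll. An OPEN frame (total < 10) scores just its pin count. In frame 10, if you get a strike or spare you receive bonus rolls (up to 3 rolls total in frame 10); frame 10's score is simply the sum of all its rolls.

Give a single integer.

Frame 1: STRIKE. 10 + next two rolls (8+0) = 18. Cumulative: 18
Frame 2: OPEN (8+0=8). Cumulative: 26
Frame 3: SPARE (2+8=10). 10 + next roll (5) = 15. Cumulative: 41
Frame 4: SPARE (5+5=10). 10 + next roll (8) = 18. Cumulative: 59
Frame 5: OPEN (8+1=9). Cumulative: 68
Frame 6: OPEN (7+2=9). Cumulative: 77
Frame 7: OPEN (7+2=9). Cumulative: 86
Frame 8: STRIKE. 10 + next two rolls (3+7) = 20. Cumulative: 106
Frame 9: SPARE (3+7=10). 10 + next roll (5) = 15. Cumulative: 121
Frame 10: OPEN. Sum of all frame-10 rolls (5+3) = 8. Cumulative: 129

Answer: 129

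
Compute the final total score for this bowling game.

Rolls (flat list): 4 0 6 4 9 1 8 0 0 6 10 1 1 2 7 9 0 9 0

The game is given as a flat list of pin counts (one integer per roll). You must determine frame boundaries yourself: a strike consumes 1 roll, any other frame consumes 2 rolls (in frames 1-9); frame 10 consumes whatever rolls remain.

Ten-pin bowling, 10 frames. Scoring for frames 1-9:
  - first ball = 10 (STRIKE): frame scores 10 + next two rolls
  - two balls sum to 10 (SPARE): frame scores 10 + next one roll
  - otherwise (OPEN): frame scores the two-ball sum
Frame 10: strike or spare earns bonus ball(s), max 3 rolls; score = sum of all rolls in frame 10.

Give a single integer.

Frame 1: OPEN (4+0=4). Cumulative: 4
Frame 2: SPARE (6+4=10). 10 + next roll (9) = 19. Cumulative: 23
Frame 3: SPARE (9+1=10). 10 + next roll (8) = 18. Cumulative: 41
Frame 4: OPEN (8+0=8). Cumulative: 49
Frame 5: OPEN (0+6=6). Cumulative: 55
Frame 6: STRIKE. 10 + next two rolls (1+1) = 12. Cumulative: 67
Frame 7: OPEN (1+1=2). Cumulative: 69
Frame 8: OPEN (2+7=9). Cumulative: 78
Frame 9: OPEN (9+0=9). Cumulative: 87
Frame 10: OPEN. Sum of all frame-10 rolls (9+0) = 9. Cumulative: 96

Answer: 96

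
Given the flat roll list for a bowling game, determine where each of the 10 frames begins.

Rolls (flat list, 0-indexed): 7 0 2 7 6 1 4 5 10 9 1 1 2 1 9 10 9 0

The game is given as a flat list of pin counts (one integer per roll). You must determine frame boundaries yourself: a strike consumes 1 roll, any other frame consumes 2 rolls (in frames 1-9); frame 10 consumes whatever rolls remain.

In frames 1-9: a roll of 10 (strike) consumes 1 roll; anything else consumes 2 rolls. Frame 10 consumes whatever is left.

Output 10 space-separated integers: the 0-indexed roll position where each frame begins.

Answer: 0 2 4 6 8 9 11 13 15 16

Derivation:
Frame 1 starts at roll index 0: rolls=7,0 (sum=7), consumes 2 rolls
Frame 2 starts at roll index 2: rolls=2,7 (sum=9), consumes 2 rolls
Frame 3 starts at roll index 4: rolls=6,1 (sum=7), consumes 2 rolls
Frame 4 starts at roll index 6: rolls=4,5 (sum=9), consumes 2 rolls
Frame 5 starts at roll index 8: roll=10 (strike), consumes 1 roll
Frame 6 starts at roll index 9: rolls=9,1 (sum=10), consumes 2 rolls
Frame 7 starts at roll index 11: rolls=1,2 (sum=3), consumes 2 rolls
Frame 8 starts at roll index 13: rolls=1,9 (sum=10), consumes 2 rolls
Frame 9 starts at roll index 15: roll=10 (strike), consumes 1 roll
Frame 10 starts at roll index 16: 2 remaining rolls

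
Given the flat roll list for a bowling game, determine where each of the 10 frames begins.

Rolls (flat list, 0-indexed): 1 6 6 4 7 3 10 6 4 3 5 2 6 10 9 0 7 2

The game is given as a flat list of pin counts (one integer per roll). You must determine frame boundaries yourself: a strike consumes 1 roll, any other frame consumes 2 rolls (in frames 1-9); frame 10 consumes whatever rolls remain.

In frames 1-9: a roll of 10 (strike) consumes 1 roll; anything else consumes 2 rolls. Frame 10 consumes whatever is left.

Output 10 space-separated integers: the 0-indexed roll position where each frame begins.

Frame 1 starts at roll index 0: rolls=1,6 (sum=7), consumes 2 rolls
Frame 2 starts at roll index 2: rolls=6,4 (sum=10), consumes 2 rolls
Frame 3 starts at roll index 4: rolls=7,3 (sum=10), consumes 2 rolls
Frame 4 starts at roll index 6: roll=10 (strike), consumes 1 roll
Frame 5 starts at roll index 7: rolls=6,4 (sum=10), consumes 2 rolls
Frame 6 starts at roll index 9: rolls=3,5 (sum=8), consumes 2 rolls
Frame 7 starts at roll index 11: rolls=2,6 (sum=8), consumes 2 rolls
Frame 8 starts at roll index 13: roll=10 (strike), consumes 1 roll
Frame 9 starts at roll index 14: rolls=9,0 (sum=9), consumes 2 rolls
Frame 10 starts at roll index 16: 2 remaining rolls

Answer: 0 2 4 6 7 9 11 13 14 16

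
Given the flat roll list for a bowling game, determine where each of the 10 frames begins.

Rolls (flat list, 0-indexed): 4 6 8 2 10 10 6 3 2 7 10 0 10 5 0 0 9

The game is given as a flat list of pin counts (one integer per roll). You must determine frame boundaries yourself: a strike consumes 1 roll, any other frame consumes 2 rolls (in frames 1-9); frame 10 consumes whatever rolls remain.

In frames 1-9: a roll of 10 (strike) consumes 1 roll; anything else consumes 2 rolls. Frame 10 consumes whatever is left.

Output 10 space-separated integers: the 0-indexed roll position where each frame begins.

Answer: 0 2 4 5 6 8 10 11 13 15

Derivation:
Frame 1 starts at roll index 0: rolls=4,6 (sum=10), consumes 2 rolls
Frame 2 starts at roll index 2: rolls=8,2 (sum=10), consumes 2 rolls
Frame 3 starts at roll index 4: roll=10 (strike), consumes 1 roll
Frame 4 starts at roll index 5: roll=10 (strike), consumes 1 roll
Frame 5 starts at roll index 6: rolls=6,3 (sum=9), consumes 2 rolls
Frame 6 starts at roll index 8: rolls=2,7 (sum=9), consumes 2 rolls
Frame 7 starts at roll index 10: roll=10 (strike), consumes 1 roll
Frame 8 starts at roll index 11: rolls=0,10 (sum=10), consumes 2 rolls
Frame 9 starts at roll index 13: rolls=5,0 (sum=5), consumes 2 rolls
Frame 10 starts at roll index 15: 2 remaining rolls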